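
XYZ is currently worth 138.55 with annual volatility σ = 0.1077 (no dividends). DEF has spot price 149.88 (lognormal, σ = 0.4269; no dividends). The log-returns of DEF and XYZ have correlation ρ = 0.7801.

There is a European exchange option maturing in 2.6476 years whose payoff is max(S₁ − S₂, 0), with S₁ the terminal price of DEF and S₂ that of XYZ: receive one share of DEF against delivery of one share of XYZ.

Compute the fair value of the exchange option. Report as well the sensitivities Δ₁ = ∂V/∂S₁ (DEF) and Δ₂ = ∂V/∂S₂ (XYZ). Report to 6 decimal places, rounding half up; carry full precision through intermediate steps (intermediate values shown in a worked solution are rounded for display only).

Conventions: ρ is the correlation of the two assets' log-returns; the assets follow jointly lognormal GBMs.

exchange price = 38.242226
Δ1 = 0.663684
Δ2 = -0.441940

σ_eff = √(σ₁² + σ₂² − 2ρσ₁σ₂) = √(0.4269² + 0.1077² − 2·0.7801·0.4269·0.1077) = 0.349442
d₁ = (ln(S₁/S₂) + (q₂ − q₁ + σ_eff²/2)T) / (σ_eff√T) = (ln(149.88/138.55) + (0.0 − 0.0 + 0.061055)·2.6476) / 0.568592 = 0.422539
d₂ = d₁ − σ_eff√T = 0.422539 − 0.568592 = -0.146053
N(d₁) = 0.663684,  N(d₂) = 0.441940
V = S₁·e^{−q₁T}·N(d₁) − S₂·e^{−q₂T}·N(d₂) = 99.472969 − 61.230743 = 38.242226
Key observation: r never enters — measured in units of XYZ, the claim is a call on S₁/S₂ struck at 1, so only the dividend yields and σ_eff matter.
Δ₁ = e^{−q₁T}·N(d₁) = 0.663684;  Δ₂ = −e^{−q₂T}·N(d₂) = -0.441940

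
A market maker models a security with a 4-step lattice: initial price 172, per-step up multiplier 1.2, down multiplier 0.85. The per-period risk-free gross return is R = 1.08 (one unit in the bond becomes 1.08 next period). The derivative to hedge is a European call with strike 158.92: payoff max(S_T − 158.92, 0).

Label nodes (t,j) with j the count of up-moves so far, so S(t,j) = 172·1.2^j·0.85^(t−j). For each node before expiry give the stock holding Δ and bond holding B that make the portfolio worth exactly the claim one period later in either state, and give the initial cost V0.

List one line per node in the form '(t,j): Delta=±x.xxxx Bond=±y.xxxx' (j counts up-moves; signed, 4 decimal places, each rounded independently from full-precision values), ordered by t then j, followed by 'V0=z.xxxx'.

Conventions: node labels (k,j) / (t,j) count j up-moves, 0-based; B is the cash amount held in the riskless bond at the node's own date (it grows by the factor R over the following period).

(0,0): Delta=0.8821 Bond=-93.3184
(1,0): Delta=0.6843 Bond=-71.8782
(1,1): Delta=0.9551 Bond=-115.8651
(2,0): Delta=0.2802 Bond=-27.4043
(2,1): Delta=0.8337 Bond=-103.8325
(2,2): Delta=1.0000 Bond=-136.2483
(3,0): Delta=0.0000 Bond=0.0000
(3,1): Delta=0.3837 Bond=-45.0383
(3,2): Delta=1.0000 Bond=-147.1481
(3,3): Delta=1.0000 Bond=-147.1481
V0=58.3959

No-arbitrage ⇒ martingale measure with p* = (R−d)/(u−d) = 0.6571.
Expiry values: V(4,0)=0.0000, V(4,1)=0.0000, V(4,2)=20.0288, V(4,3)=93.7136, V(4,4)=197.7392
  t=3,j=0: stock 105.6295 → up 126.7554 (V=0.0000), down 89.7851 (V=0.0000). Price 0.0000; hedge Δ=0.0000, bond B=0.0000.
  t=3,j=1: stock 149.1240 → up 178.9488 (V=20.0288), down 126.7554 (V=0.0000). Price 12.1868; hedge Δ=0.3837, bond B=-45.0383.
  t=3,j=2: stock 210.5280 → up 252.6336 (V=93.7136), down 178.9488 (V=20.0288). Price 63.3799; hedge Δ=1.0000, bond B=-147.1481.
  t=3,j=3: stock 297.2160 → up 356.6592 (V=197.7392), down 252.6336 (V=93.7136). Price 150.0679; hedge Δ=1.0000, bond B=-147.1481.
  t=2,j=0: stock 124.2700 → up 149.1240 (V=12.1868), down 105.6295 (V=0.0000). Price 7.4153; hedge Δ=0.2802, bond B=-27.4043.
  t=2,j=1: stock 175.4400 → up 210.5280 (V=63.3799), down 149.1240 (V=12.1868). Price 42.4333; hedge Δ=0.8337, bond B=-103.8325.
  t=2,j=2: stock 247.6800 → up 297.2160 (V=150.0679), down 210.5280 (V=63.3799). Price 111.4317; hedge Δ=1.0000, bond B=-136.2483.
  t=1,j=0: stock 146.2000 → up 175.4400 (V=42.4333), down 124.2700 (V=7.4153). Price 28.1733; hedge Δ=0.6843, bond B=-71.8782.
  t=1,j=1: stock 206.4000 → up 247.6800 (V=111.4317), down 175.4400 (V=42.4333). Price 81.2733; hedge Δ=0.9551, bond B=-115.8651.
  t=0,j=0: stock 172.0000 → up 206.4000 (V=81.2733), down 146.2000 (V=28.1733). Price 58.3959; hedge Δ=0.8821, bond B=-93.3184.
Check: Δ(0,0)·S0 + B(0,0) = 58.3959 = V0.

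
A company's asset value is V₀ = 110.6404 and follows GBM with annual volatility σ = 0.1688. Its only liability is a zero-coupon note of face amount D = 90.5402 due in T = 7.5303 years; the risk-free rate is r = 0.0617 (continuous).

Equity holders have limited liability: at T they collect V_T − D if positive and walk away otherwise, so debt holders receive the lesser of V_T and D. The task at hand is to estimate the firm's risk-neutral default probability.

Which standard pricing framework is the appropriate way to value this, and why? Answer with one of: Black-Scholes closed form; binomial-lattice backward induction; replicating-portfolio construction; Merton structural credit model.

Key observation: assets follow a GBM and default happens iff V_T < 90.5402; valuing claims on that split (equity as a call, risky debt as the residual) is the structural model's definition.

framework: Merton structural credit model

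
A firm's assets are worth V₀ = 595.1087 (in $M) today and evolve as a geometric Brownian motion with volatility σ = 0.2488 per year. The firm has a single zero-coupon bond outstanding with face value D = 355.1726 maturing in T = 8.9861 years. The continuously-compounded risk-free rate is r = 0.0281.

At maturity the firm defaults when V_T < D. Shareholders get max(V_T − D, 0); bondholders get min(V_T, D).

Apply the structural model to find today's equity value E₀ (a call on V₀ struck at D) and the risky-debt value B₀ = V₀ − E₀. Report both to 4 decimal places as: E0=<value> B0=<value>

Work the structural quantities from V₀ = 595.1087 against face 355.1726:
d₁ = [ln(V₀/D) + (r + σ²/2)T] / (σ√T)
   = [ln(595.1087/355.1726) + (0.0281 + 0.5·0.2488²)·8.9861] / (0.2488·√8.9861)
   = [0.516140 + 0.530636] / 0.745823 = 1.403517
d₂ = d₁ − σ√T = 1.403517 − 0.745823 = 0.657694
N(d₁) = 0.919769,  N(d₂) = 0.744633,  e^(−rT) = 0.776849
E₀ = V₀·N(d₁) − D·e^(−rT)·N(d₂)
   = 595.1087·0.919769 − 355.1726·0.776849·0.744633 = 341.906715
B₀ = V₀ − E₀ = 595.1087 − 341.906715 = 253.201985

E0=341.9067 B0=253.2020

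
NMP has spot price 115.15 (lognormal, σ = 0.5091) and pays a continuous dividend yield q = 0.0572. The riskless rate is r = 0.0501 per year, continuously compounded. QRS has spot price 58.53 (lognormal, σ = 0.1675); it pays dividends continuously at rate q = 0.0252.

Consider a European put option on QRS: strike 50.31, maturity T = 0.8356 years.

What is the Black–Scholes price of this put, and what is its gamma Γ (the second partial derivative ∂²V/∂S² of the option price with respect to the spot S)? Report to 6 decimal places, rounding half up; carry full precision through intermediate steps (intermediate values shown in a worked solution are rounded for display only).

σ√T = 0.1675·√0.8356 = 0.153114
d₁ = (ln(S/K) + (r−q+σ²/2)T) / (σ√T) = (ln(58.53/50.31) + (0.0501−0.0252+0.1675²/2)·0.8356) / 0.153114 = (0.151336 + 0.032528) / 0.153114 = 1.200833
d₂ = d₁ − σ√T = 1.200833 − 0.153114 = 1.047719
e^{−rT} = 0.959001
e^{−qT} = 0.979163
N(−d₁) = 0.114908,  N(−d₂) = 0.147384
Put price V = K·e^{−rT}·N(−d₂) − S·e^{−qT}·N(−d₁) = 7.110886 − 6.585428 = 0.525457
φ(d₁) = (1/√(2π))·e^{−d₁²/2} = 0.193992
Γ = e^{−qT}·φ(d₁) / (S·σ·√T) = 0.021196

price = 0.525457
Γ = 0.021196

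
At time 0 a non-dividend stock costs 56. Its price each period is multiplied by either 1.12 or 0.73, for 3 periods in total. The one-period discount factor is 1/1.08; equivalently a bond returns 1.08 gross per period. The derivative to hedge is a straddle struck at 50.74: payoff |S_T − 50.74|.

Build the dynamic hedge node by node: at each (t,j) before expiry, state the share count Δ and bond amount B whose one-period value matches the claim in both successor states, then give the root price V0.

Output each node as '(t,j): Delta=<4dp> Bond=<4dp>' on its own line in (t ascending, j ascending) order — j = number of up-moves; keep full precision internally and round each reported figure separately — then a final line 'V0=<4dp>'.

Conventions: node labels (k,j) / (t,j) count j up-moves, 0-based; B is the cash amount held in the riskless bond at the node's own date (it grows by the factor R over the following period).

(0,0): Delta=0.7401 Bond=-24.8971
(1,0): Delta=-0.9437 Bond=41.9464
(1,1): Delta=0.8655 Bond=-34.7557
(2,0): Delta=-1.0000 Bond=46.9815
(2,1): Delta=-0.9395 Bond=45.1101
(2,2): Delta=1.0000 Bond=-46.9815
V0=16.5492

Arbitrage-free pricing uses the up-move probability p* = (R−d)/(u−d) = 0.8974, discounting each step at R = 1.08.
Terminal payoffs: V(3,0)=28.9550, V(3,1)=17.3165, V(3,2)=0.5399, V(3,3)=27.9360
Node (2,0) S=29.8424: V=(p*·17.3165+(1−p*)·28.9550)/1.08=17.1391; Δ=(17.3165−28.9550)/(33.4235−21.7850)=-1.0000; B=V−Δ·S=46.9815
Node (2,1) S=45.7856: V=(p*·0.5399+(1−p*)·17.3165)/1.08=2.0931; Δ=(0.5399−17.3165)/(51.2799−33.4235)=-0.9395; B=V−Δ·S=45.1101
Node (2,2) S=70.2464: V=(p*·27.9360+(1−p*)·0.5399)/1.08=23.2649; Δ=(27.9360−0.5399)/(78.6760−51.2799)=1.0000; B=V−Δ·S=-46.9815
Node (1,0) S=40.8800: V=(p*·2.0931+(1−p*)·17.1391)/1.08=3.3669; Δ=(2.0931−17.1391)/(45.7856−29.8424)=-0.9437; B=V−Δ·S=41.9464
Node (1,1) S=62.7200: V=(p*·23.2649+(1−p*)·2.0931)/1.08=19.5310; Δ=(23.2649−2.0931)/(70.2464−45.7856)=0.8655; B=V−Δ·S=-34.7557
Node (0,0) S=56.0000: V=(p*·19.5310+(1−p*)·3.3669)/1.08=16.5492; Δ=(19.5310−3.3669)/(62.7200−40.8800)=0.7401; B=V−Δ·S=-24.8971
Verification: the root portfolio costs Δ(0,0)·S0 + B(0,0) = 16.5492, matching V0.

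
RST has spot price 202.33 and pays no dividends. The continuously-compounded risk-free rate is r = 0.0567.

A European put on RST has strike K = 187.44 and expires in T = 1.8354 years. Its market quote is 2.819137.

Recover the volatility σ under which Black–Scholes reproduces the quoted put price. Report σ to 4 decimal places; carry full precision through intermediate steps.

sigma = 0.1340

At σ = 0.1340 the Black–Scholes value reproduces the quote:
σ√T = 0.134·√1.8354 = 0.181539
d₁ = (ln(S/K) + (r+σ²/2)T) / (σ√T) = (ln(202.33/187.44) + (0.0567+0.134²/2)·1.8354) / 0.181539 = (0.076441 + 0.120545) / 0.181539 = 1.085092
d₂ = d₁ − σ√T = 1.085092 − 0.181539 = 0.903553
e^{−rT} = 0.901165
N(−d₁) = 0.138940,  N(−d₂) = 0.183116
V = K·e^{−rT}·N(−d₂) − S·N(−d₁) = 30.930955 − 28.111818 = 2.819137 (matching the quote); vega is positive throughout, so no other σ reproduces this price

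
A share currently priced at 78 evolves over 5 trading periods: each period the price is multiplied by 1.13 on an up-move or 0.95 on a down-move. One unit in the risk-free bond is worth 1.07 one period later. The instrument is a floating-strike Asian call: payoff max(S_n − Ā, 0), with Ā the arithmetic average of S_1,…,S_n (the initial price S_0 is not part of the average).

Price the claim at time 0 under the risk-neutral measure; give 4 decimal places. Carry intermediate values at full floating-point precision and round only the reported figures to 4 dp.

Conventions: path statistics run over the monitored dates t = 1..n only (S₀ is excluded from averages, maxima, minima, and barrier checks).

Under the martingale measure an up-move has probability p* = 0.6667; value the claim as the probability-weighted average of per-path payoffs, discounted 5 periods at R = 1.07.
Enumerate all 2^5 = 32 price paths (U = up ×1.13, D = down ×0.95); each path with k up-moves has probability p*^k·(1−p*)^(5−k).
DDDDD: Ā=67.0513, payoff=0.0000, prob=0.004115
UDDDD: Ā=79.7558, payoff=0.0000, prob=0.008230
DUDDD: Ā=76.9478, payoff=0.0000, prob=0.008230
UUDDD: Ā=91.5274, payoff=0.0000, prob=0.016461
DDUDD: Ā=74.2802, payoff=0.0000, prob=0.008230
UDUDD: Ā=88.3543, payoff=0.0000, prob=0.016461
DUUDD: Ā=85.5463, payoff=0.0000, prob=0.016461
UUUDD: Ā=101.7551, payoff=0.0000, prob=0.032922
DDDUD: Ā=71.7460, payoff=0.0446, prob=0.008230
UDDUD: Ā=85.3399, payoff=0.0531, prob=0.016461
DUDUD: Ā=82.5319, payoff=2.8611, prob=0.016461
UUDUD: Ā=98.1696, payoff=3.4032, prob=0.032922
DDUUD: Ā=79.8643, payoff=5.5287, prob=0.016461
UDUUD: Ā=94.9965, payoff=6.5762, prob=0.032922
DUUUD: Ā=92.1885, payoff=9.3842, prob=0.032922
UUUUD: Ā=109.6558, payoff=11.1623, prob=0.065844
DDDDU: Ā=69.3385, payoff=2.4521, prob=0.008230
UDDDU: Ā=82.4763, payoff=2.9167, prob=0.016461
DUDDU: Ā=79.6683, payoff=5.7247, prob=0.016461
UUDDU: Ā=94.7633, payoff=6.8094, prob=0.032922
DDUDU: Ā=77.0007, payoff=8.3923, prob=0.016461
UDUDU: Ā=91.5903, payoff=9.9825, prob=0.032922
DUUDU: Ā=88.7823, payoff=12.7905, prob=0.032922
UUUDU: Ā=105.6042, payoff=15.2139, prob=0.065844
DDDUU: Ā=74.4665, payoff=10.9265, prob=0.016461
UDDUU: Ā=88.5759, payoff=12.9968, prob=0.032922
DUDUU: Ā=85.7679, payoff=15.8048, prob=0.032922
UUDUU: Ā=102.0187, payoff=18.7994, prob=0.065844
DDUUU: Ā=83.1003, payoff=18.4724, prob=0.032922
UDUUU: Ā=98.8456, payoff=21.9725, prob=0.065844
DUUUU: Ā=96.0376, payoff=24.7805, prob=0.065844
UUUUU: Ā=114.2342, payoff=29.4757, prob=0.131687
Price = Σ prob·payoff / R^5 = 13.722002 / 1.402552 = 9.7836

price = 9.7836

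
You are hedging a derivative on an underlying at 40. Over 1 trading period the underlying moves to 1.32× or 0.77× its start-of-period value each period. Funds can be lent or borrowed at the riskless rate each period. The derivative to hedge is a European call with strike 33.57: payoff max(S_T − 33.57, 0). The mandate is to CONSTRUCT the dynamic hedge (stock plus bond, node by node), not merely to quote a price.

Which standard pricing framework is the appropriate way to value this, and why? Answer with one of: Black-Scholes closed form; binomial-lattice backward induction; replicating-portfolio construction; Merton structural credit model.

framework: replicating-portfolio construction

Key observation: since the answer must list Δ and B at each node of the 1.32/0.77 lattice on 40, the replicating-portfolio method — solving the two-state system at every node — is the one that applies.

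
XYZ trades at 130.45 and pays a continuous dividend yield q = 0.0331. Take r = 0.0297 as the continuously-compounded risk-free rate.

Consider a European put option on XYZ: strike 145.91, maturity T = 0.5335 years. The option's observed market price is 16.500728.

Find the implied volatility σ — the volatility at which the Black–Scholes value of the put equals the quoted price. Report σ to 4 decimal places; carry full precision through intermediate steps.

sigma = 0.1457

At σ = 0.1457 the Black–Scholes value reproduces the quote:
σ√T = 0.1457·√0.5335 = 0.106421
d₁ = (ln(S/K) + (r−q+σ²/2)T) / (σ√T) = (ln(130.45/145.91) + (0.0297−0.0331+0.1457²/2)·0.5335) / 0.106421 = (-0.112000 + 0.003849) / 0.106421 = -1.016259
d₂ = d₁ − σ√T = -1.016259 − 0.106421 = -1.122680
e^{−rT} = 0.984280
e^{−qT} = 0.982496
N(−d₁) = 0.845247,  N(−d₂) = 0.869213
V = K·e^{−rT}·N(−d₂) − S·e^{−qT}·N(−d₁) = 124.833185 − 108.332457 = 16.500728 (the observed quote) — the price is monotone increasing in volatility, hence this σ is the only solution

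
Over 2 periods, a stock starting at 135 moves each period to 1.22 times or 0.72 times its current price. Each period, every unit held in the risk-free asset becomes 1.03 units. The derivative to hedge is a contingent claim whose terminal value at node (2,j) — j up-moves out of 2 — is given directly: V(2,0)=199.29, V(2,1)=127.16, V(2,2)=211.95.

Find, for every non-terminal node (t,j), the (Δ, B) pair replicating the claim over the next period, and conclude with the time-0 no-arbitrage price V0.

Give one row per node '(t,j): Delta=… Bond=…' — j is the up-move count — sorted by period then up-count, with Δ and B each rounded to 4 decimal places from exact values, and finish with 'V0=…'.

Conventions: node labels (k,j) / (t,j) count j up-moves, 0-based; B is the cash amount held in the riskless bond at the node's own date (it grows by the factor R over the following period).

The replicating-portfolio and risk-neutral prices coincide; use p* = (1.03−0.72)/(1.22−0.72) = 0.6200 for the latter.
At maturity the claim pays: V(2,0)=199.2900, V(2,1)=127.1600, V(2,2)=211.9500
Node (1,0) S=97.2000: V=(p*·127.1600+(1−p*)·199.2900)/1.03=150.0674; Δ=(127.1600−199.2900)/(118.5840−69.9840)=-1.4842; B=V−Δ·S=294.3274
Node (1,1) S=164.7000: V=(p*·211.9500+(1−p*)·127.1600)/1.03=174.4950; Δ=(211.9500−127.1600)/(200.9340−118.5840)=1.0296; B=V−Δ·S=4.9150
Node (0,0) S=135.0000: V=(p*·174.4950+(1−p*)·150.0674)/1.03=160.4005; Δ=(174.4950−150.0674)/(164.7000−97.2000)=0.3619; B=V−Δ·S=111.5453
Sanity check at the root: Δ(0,0)·S0 + B(0,0) reproduces V0 = 160.4005.

(0,0): Delta=0.3619 Bond=111.5453
(1,0): Delta=-1.4842 Bond=294.3274
(1,1): Delta=1.0296 Bond=4.9150
V0=160.4005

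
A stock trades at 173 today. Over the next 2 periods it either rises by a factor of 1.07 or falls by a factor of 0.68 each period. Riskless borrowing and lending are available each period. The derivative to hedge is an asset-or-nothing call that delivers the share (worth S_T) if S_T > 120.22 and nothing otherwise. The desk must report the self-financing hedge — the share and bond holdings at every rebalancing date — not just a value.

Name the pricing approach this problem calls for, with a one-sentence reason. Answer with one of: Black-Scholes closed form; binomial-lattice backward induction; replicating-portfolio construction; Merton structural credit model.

Key observation: the task asks for the hedge itself — share and bond holdings at every node of the 2-period tree on spot 173 with factors 1.07/0.68 — which is exactly what the replicating-portfolio construction produces.

framework: replicating-portfolio construction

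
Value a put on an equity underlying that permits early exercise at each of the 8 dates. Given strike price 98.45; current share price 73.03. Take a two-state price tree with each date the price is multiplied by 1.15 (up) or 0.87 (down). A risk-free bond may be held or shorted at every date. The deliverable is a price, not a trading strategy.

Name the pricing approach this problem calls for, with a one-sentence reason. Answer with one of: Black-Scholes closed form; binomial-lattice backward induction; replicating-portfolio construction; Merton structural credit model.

framework: binomial-lattice backward induction

Key observation: with exercise allowed before expiry on a discrete up/down model (8 steps from spot 73.03), the strike-98.45 put's value must be rolled back through the tree testing early exercise at each node.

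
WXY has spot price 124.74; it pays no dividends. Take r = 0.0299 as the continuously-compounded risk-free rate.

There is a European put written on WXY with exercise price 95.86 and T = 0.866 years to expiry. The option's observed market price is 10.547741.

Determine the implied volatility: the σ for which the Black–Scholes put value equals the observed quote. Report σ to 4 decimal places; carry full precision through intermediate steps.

sigma = 0.5758

At σ = 0.5758 the Black–Scholes value reproduces the quote:
σ√T = 0.5758·√0.866 = 0.535834
d₁ = (ln(S/K) + (r+σ²/2)T) / (σ√T) = (ln(124.74/95.86) + (0.0299+0.5758²/2)·0.866) / 0.535834 = (0.263343 + 0.169453) / 0.535834 = 0.807704
d₂ = d₁ − σ√T = 0.807704 − 0.535834 = 0.271869
e^{−rT} = 0.974439
N(−d₁) = 0.209631,  N(−d₂) = 0.392861
V = K·e^{−rT}·N(−d₂) − S·N(−d₁) = 36.697061 − 26.149320 = 10.547741 (matching the quote); vega is positive throughout, so no other σ reproduces this price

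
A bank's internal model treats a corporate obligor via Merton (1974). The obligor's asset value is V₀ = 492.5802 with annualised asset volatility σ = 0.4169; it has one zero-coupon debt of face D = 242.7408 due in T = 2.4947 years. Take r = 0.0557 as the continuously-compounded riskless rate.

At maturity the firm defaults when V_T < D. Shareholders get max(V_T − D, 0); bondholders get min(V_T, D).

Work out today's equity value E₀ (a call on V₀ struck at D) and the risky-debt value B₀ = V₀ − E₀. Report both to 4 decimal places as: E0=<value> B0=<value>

E0=290.9341 B0=201.6461

With assets at 492.5802 and a single debt payment of 242.7408 at 2.4947 years:
d₁ = [ln(V₀/D) + (r + σ²/2)T] / (σ√T)
   = [ln(492.5802/242.7408) + (0.0557 + 0.5·0.4169²)·2.4947] / (0.4169·√2.4947)
   = [0.707663 + 0.355751] / 0.658478 = 1.614959
d₂ = d₁ − σ√T = 1.614959 − 0.658478 = 0.956481
N(d₁) = 0.946840,  N(d₂) = 0.830585,  e^(−rT) = 0.870267
E₀ = V₀·N(d₁) − D·e^(−rT)·N(d₂)
   = 492.5802·0.946840 − 242.7408·0.870267·0.830585 = 290.934067
B₀ = V₀ − E₀ = 492.5802 − 290.934067 = 201.646133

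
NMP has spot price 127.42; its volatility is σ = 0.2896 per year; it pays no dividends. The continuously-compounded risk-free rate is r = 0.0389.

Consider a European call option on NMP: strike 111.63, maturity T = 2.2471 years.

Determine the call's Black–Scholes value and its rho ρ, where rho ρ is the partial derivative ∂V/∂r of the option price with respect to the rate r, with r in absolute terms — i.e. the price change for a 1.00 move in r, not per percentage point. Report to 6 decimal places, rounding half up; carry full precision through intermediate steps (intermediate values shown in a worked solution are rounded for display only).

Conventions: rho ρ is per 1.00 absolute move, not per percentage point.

price = 34.727216
ρ = 141.063965

σ√T = 0.2896·√2.2471 = 0.434120
d₁ = (ln(S/K) + (r+σ²/2)T) / (σ√T) = (ln(127.42/111.63) + (0.0389+0.2896²/2)·2.2471) / 0.434120 = (0.132299 + 0.181642) / 0.434120 = 0.723167
d₂ = d₁ − σ√T = 0.723167 − 0.434120 = 0.289047
e^{−rT} = 0.916299
N(d₁) = 0.765211,  N(d₂) = 0.613727
Call price V = S·N(d₁) − K·e^{−rT}·N(d₂) = 97.503223 − 62.776007 = 34.727216
ρ = K·T·e^{−rT}·N(d₂) = 141.063965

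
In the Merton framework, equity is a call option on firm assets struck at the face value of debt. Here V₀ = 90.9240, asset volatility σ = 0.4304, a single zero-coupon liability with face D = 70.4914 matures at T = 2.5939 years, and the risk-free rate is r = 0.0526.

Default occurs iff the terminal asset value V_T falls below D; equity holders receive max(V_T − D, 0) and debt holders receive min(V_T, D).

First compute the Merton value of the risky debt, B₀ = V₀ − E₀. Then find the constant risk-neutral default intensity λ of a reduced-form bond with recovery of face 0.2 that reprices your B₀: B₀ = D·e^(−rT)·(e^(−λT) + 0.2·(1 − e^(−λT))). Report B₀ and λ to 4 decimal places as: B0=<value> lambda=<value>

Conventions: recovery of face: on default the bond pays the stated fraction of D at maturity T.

B0=52.5233 lambda=0.0777

Work the structural quantities from V₀ = 90.9240 against face 70.4914:
d₁ = [ln(V₀/D) + (r + σ²/2)T] / (σ√T)
   = [ln(90.9240/70.4914) + (0.0526 + 0.5·0.4304²)·2.5939] / (0.4304·√2.5939)
   = [0.254533 + 0.376692] / 0.693185 = 0.910616
d₂ = d₁ − σ√T = 0.910616 − 0.693185 = 0.217431
N(d₁) = 0.818751,  N(d₂) = 0.586064,  e^(−rT) = 0.872459
E₀ = V₀·N(d₁) − D·e^(−rT)·N(d₂)
   = 90.9240·0.818751 − 70.4914·0.872459·0.586064 = 38.400677
B₀ = V₀ − E₀ = 90.9240 − 38.400677 = 52.523323
e^(−λT) = (B₀·e^(rT)/D − 0.2)/(1 − 0.2) = (52.5233·1.146185/70.4914 − 0.2)/0.8 = 0.81753137
λ = −ln(0.81753137)/2.5939 = 0.077669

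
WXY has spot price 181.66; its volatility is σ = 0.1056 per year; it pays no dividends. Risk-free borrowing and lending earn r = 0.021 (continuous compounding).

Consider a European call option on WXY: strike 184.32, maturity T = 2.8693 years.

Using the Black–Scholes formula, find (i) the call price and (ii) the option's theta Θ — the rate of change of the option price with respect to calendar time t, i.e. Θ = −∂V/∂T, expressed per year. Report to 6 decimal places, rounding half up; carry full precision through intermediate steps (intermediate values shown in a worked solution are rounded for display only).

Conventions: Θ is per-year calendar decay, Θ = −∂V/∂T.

σ√T = 0.1056·√2.8693 = 0.178876
d₁ = (ln(S/K) + (r+σ²/2)T) / (σ√T) = (ln(181.66/184.32) + (0.021+0.1056²/2)·2.8693) / 0.178876 = (-0.014537 + 0.076254) / 0.178876 = 0.345027
d₂ = d₁ − σ√T = 0.345027 − 0.178876 = 0.166151
e^{−rT} = 0.941524
N(d₁) = 0.634963,  N(d₂) = 0.565981
Call price V = S·N(d₁) − K·e^{−rT}·N(d₂) = 115.347374 − 98.221317 = 17.126057
φ(d₁) = (1/√(2π))·e^{−d₁²/2} = 0.375889
Θ = −S·φ(d₁)·σ/(2√T) − r·K·e^{−rT}·N(d₂) = −2.128459 − 2.062648 = -4.191107

price = 17.126057
Θ = -4.191107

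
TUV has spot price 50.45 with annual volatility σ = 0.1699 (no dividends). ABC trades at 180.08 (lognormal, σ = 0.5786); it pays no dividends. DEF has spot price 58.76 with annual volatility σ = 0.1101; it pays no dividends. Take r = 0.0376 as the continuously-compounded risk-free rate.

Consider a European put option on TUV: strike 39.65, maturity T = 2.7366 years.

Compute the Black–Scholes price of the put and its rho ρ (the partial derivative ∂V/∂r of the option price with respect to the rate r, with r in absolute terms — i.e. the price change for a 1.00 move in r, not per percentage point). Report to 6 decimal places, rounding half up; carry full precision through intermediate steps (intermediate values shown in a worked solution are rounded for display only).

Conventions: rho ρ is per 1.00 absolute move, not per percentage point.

σ√T = 0.1699·√2.7366 = 0.281060
d₁ = (ln(S/K) + (r+σ²/2)T) / (σ√T) = (ln(50.45/39.65) + (0.0376+0.1699²/2)·2.7366) / 0.281060 = (0.240892 + 0.142394) / 0.281060 = 1.363714
d₂ = d₁ − σ√T = 1.363714 − 0.281060 = 1.082654
e^{−rT} = 0.902221
N(−d₁) = 0.086329,  N(−d₂) = 0.139481
Put price V = K·e^{−rT}·N(−d₂) − S·N(−d₁) = 4.989665 − 4.355292 = 0.634373
ρ = −K·T·e^{−rT}·N(−d₂) = -13.654717

price = 0.634373
ρ = -13.654717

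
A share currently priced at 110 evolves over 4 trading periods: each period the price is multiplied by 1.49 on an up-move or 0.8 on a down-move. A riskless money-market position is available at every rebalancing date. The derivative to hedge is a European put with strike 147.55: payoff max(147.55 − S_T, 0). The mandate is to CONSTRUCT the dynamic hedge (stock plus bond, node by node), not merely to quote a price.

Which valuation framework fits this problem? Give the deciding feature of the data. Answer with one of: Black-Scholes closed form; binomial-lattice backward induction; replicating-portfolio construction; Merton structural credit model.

framework: replicating-portfolio construction

Key observation: since the answer must list Δ and B at each node of the 1.49/0.8 lattice on 110, the replicating-portfolio method — solving the two-state system at every node — is the one that applies.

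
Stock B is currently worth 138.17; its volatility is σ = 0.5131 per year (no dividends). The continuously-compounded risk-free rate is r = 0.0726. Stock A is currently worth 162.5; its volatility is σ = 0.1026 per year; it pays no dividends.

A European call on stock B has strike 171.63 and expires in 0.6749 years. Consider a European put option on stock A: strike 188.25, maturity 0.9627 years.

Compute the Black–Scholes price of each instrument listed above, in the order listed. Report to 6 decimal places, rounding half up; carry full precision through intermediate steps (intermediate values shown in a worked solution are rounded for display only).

[stock B call K=171.63]
σ√T = 0.5131·√0.6749 = 0.421523
d₁ = (ln(S/K) + (r+σ²/2)T) / (σ√T) = (ln(138.17/171.63) + (0.0726+0.5131²/2)·0.6749) / 0.421523 = (-0.216856 + 0.137839) / 0.421523 = -0.187457
d₂ = d₁ − σ√T = -0.187457 − 0.421523 = -0.608980
e^{−rT} = 0.952183
N(d₁) = 0.425651,  N(d₂) = 0.271269
price = S·N(d₁) − K·e^{−rT}·N(d₂) = 58.812232 − 44.331614 = 14.480618
[stock A put K=188.25]
σ√T = 0.1026·√0.9627 = 0.100668
d₁ = (ln(S/K) + (r+σ²/2)T) / (σ√T) = (ln(162.5/188.25) + (0.0726+0.1026²/2)·0.9627) / 0.100668 = (-0.147093 + 0.074959) / 0.100668 = -0.716549
d₂ = d₁ − σ√T = -0.716549 − 0.100668 = -0.817217
e^{−rT} = 0.932495
N(−d₁) = 0.763174,  N(−d₂) = 0.793098
price = K·e^{−rT}·N(−d₂) − S·N(−d₁) = 139.222060 − 124.015741 = 15.206319

price(stock B call K=171.63) = 14.480618
price(stock A put K=188.25) = 15.206319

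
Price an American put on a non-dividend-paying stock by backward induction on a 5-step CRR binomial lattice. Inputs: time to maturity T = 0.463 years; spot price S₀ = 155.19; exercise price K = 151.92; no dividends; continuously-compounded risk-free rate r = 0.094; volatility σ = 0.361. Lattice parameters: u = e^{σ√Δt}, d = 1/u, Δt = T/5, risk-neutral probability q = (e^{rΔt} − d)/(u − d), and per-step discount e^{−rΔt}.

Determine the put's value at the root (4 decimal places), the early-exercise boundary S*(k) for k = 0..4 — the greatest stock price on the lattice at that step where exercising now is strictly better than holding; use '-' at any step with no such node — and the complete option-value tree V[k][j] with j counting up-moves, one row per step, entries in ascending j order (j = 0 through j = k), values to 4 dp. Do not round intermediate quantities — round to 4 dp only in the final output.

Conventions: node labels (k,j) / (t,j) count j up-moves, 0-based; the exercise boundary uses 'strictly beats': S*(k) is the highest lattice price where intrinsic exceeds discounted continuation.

Δt=0.09260, u=1.11611, d=0.89597, q=0.51228, disc=e^(-rΔt)=0.99133
k=5 terminal: V=max(K-S,0) → 62.3174 40.3011 12.8751 0.0000 0.0000 0.0000
k=4: j=0 S=100.0067 intr=51.9133 cont=50.5966 V=51.9133[EX]; j=1 S=124.5795 intr=27.3405 cont=26.0239 V=27.3405[EX]; j=2 S=155.1900 intr=0.0000 cont=6.2251 V=6.2251[hold]; j=3 S=193.3219 intr=0.0000 cont=0.0000 V=0.0000[hold]; j=4 S=240.8232 intr=0.0000 cont=0.0000 V=0.0000[hold]  S*(4)=124.5795
k=3: j=0 S=111.6189 intr=40.3011 cont=38.9844 V=40.3011[EX]; j=1 S=139.0449 intr=12.8751 cont=16.3804 V=16.3804[hold]; j=2 S=173.2098 intr=0.0000 cont=3.0098 V=3.0098[hold]; j=3 S=215.7693 intr=0.0000 cont=0.0000 V=0.0000[hold]  S*(3)=111.6189
k=2: j=0 S=124.5795 intr=27.3405 cont=27.8040 V=27.8040[hold]; j=1 S=155.1900 intr=0.0000 cont=9.4484 V=9.4484[hold]; j=2 S=193.3219 intr=0.0000 cont=1.4552 V=1.4552[hold]  S*(2)=-
k=1: j=0 S=139.0449 intr=12.8751 cont=18.2414 V=18.2414[hold]; j=1 S=173.2098 intr=0.0000 cont=5.3073 V=5.3073[hold]  S*(1)=-
k=0: j=0 S=155.1900 intr=0.0000 cont=11.5149 V=11.5149[hold]  S*(0)=-

price = 11.5149
boundary = - - - 111.6189 124.5795
tree:
11.5149
18.2414 5.3073
27.8040 9.4484 1.4552
40.3011 16.3804 3.0098 0.0000
51.9133 27.3405 6.2251 0.0000 0.0000
62.3174 40.3011 12.8751 0.0000 0.0000 0.0000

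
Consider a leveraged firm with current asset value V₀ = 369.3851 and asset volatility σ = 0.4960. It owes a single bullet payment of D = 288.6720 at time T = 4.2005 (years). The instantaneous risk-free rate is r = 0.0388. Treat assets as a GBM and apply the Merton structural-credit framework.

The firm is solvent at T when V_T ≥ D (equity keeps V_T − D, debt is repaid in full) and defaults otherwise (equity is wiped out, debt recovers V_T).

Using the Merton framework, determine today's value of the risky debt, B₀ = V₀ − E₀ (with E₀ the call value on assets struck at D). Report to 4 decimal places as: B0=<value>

B0=179.2333

Apply the equity-as-call identities (strike 288.6720, horizon 4.2005 years):
d₁ = [ln(V₀/D) + (r + σ²/2)T] / (σ√T)
   = [ln(369.3851/288.6720) + (0.0388 + 0.5·0.4960²)·4.2005] / (0.4960·√4.2005)
   = [0.246549 + 0.679675] / 1.016558 = 0.911137
d₂ = d₁ − σ√T = 0.911137 − 1.016558 = -0.105421
N(d₁) = 0.818888,  N(d₂) = 0.458021,  e^(−rT) = 0.849609
E₀ = V₀·N(d₁) − D·e^(−rT)·N(d₂)
   = 369.3851·0.818888 − 288.6720·0.849609·0.458021 = 190.151783
B₀ = V₀ − E₀ = 369.3851 − 190.151783 = 179.233317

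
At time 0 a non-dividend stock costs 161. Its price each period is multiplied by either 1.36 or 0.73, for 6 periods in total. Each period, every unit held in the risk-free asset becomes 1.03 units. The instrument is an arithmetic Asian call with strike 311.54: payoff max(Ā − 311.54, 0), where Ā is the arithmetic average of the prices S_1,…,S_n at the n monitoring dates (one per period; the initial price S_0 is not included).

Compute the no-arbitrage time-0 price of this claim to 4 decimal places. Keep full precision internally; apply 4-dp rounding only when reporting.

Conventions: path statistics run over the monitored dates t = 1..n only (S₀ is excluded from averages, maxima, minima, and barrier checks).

Under the martingale measure an up-move has probability p* = 0.4762; value the claim as the probability-weighted average of per-path payoffs, discounted 6 periods at R = 1.03.
Enumerate all 2^6 = 64 price paths (U = up ×1.36, D = down ×0.73); each path with k up-moves has probability p*^k·(1−p*)^(6−k).
DDDDDD: Ā=61.5702, payoff=0.0000, prob=0.020656
UDDDDD: Ā=114.7061, payoff=0.0000, prob=0.018778
DUDDDD: Ā=97.8011, payoff=0.0000, prob=0.018778
UUDDDD: Ā=182.2048, payoff=0.0000, prob=0.017071
DDUDDD: Ā=85.4604, payoff=0.0000, prob=0.018778
UDUDDD: Ā=159.2140, payoff=0.0000, prob=0.017071
DUUDDD: Ā=142.3090, payoff=0.0000, prob=0.017071
UUUDDD: Ā=265.1235, payoff=0.0000, prob=0.015519
DDDUDD: Ā=76.4518, payoff=0.0000, prob=0.018778
UDDUDD: Ā=142.4307, payoff=0.0000, prob=0.017071
DUDUDD: Ā=125.5257, payoff=0.0000, prob=0.017071
UUDUDD: Ā=233.8561, payoff=0.0000, prob=0.015519
DDUUDD: Ā=113.1850, payoff=0.0000, prob=0.017071
UDUUDD: Ā=210.8653, payoff=0.0000, prob=0.015519
DUUUDD: Ā=193.9603, payoff=0.0000, prob=0.015519
UUUUDD: Ā=361.3506, payoff=49.8106, prob=0.014108
DDDDUD: Ā=69.8754, payoff=0.0000, prob=0.018778
UDDDUD: Ā=130.1789, payoff=0.0000, prob=0.017071
DUDDUD: Ā=113.2739, payoff=0.0000, prob=0.017071
UUDDUD: Ā=211.0308, payoff=0.0000, prob=0.015519
DDUDUD: Ā=100.9332, payoff=0.0000, prob=0.017071
UDUDUD: Ā=188.0400, payoff=0.0000, prob=0.015519
DUUDUD: Ā=171.1350, payoff=0.0000, prob=0.015519
UUUDUD: Ā=318.8268, payoff=7.2868, prob=0.014108
DDDUUD: Ā=91.9246, payoff=0.0000, prob=0.017071
UDDUUD: Ā=171.2567, payoff=0.0000, prob=0.015519
DUDUUD: Ā=154.3517, payoff=0.0000, prob=0.015519
UUDUUD: Ā=287.5593, payoff=0.0000, prob=0.014108
DDUUUD: Ā=142.0111, payoff=0.0000, prob=0.015519
UDUUUD: Ā=264.5685, payoff=0.0000, prob=0.014108
DUUUUD: Ā=247.6635, payoff=0.0000, prob=0.014108
UUUUUD: Ā=461.4006, payoff=149.8606, prob=0.012826
DDDDDU: Ā=65.0747, payoff=0.0000, prob=0.018778
UDDDDU: Ā=121.2351, payoff=0.0000, prob=0.017071
DUDDDU: Ā=104.3301, payoff=0.0000, prob=0.017071
UUDDDU: Ā=194.3683, payoff=0.0000, prob=0.015519
DDUDDU: Ā=91.9894, payoff=0.0000, prob=0.017071
UDUDDU: Ā=171.3775, payoff=0.0000, prob=0.015519
DUUDDU: Ā=154.4725, payoff=0.0000, prob=0.015519
UUUDDU: Ā=287.7845, payoff=0.0000, prob=0.014108
DDDUDU: Ā=82.9807, payoff=0.0000, prob=0.017071
UDDUDU: Ā=154.5943, payoff=0.0000, prob=0.015519
DUDUDU: Ā=137.6893, payoff=0.0000, prob=0.015519
UUDUDU: Ā=256.5170, payoff=0.0000, prob=0.014108
DDUUDU: Ā=125.3486, payoff=0.0000, prob=0.015519
UDUUDU: Ā=233.5262, payoff=0.0000, prob=0.014108
DUUUDU: Ā=216.6212, payoff=0.0000, prob=0.014108
UUUUDU: Ā=403.5682, payoff=92.0282, prob=0.012826
DDDDUU: Ā=76.4044, payoff=0.0000, prob=0.017071
UDDDUU: Ā=142.3425, payoff=0.0000, prob=0.015519
DUDDUU: Ā=125.4375, payoff=0.0000, prob=0.015519
UUDDUU: Ā=233.6917, payoff=0.0000, prob=0.014108
DDUDUU: Ā=113.0968, payoff=0.0000, prob=0.015519
UDUDUU: Ā=210.7009, payoff=0.0000, prob=0.014108
DUUDUU: Ā=193.7959, payoff=0.0000, prob=0.014108
UUUDUU: Ā=361.0444, payoff=49.5044, prob=0.012826
DDDUUU: Ā=104.0881, payoff=0.0000, prob=0.015519
UDDUUU: Ā=193.9176, payoff=0.0000, prob=0.014108
DUDUUU: Ā=177.0126, payoff=0.0000, prob=0.014108
UUDUUU: Ā=329.7770, payoff=18.2370, prob=0.012826
DDUUUU: Ā=164.6720, payoff=0.0000, prob=0.014108
UDUUUU: Ā=306.7862, payoff=0.0000, prob=0.012826
DUUUUU: Ā=289.8812, payoff=0.0000, prob=0.012826
UUUUUU: Ā=540.0526, payoff=228.5126, prob=0.011660
Price = Σ prob·payoff / R^6 = 7.441093 / 1.194052 = 6.2318

price = 6.2318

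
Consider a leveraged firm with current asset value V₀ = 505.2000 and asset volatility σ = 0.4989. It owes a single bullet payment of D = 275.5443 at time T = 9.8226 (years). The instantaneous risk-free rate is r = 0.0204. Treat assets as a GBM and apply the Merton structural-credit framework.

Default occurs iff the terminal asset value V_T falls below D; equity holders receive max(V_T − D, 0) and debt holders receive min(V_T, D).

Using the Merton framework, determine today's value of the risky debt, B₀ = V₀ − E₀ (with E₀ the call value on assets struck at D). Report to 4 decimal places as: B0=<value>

B0=138.2151

With assets at 505.2000 and a single debt payment of 275.5443 at 9.8226 years:
d₁ = [ln(V₀/D) + (r + σ²/2)T] / (σ√T)
   = [ln(505.2000/275.5443) + (0.0204 + 0.5·0.4989²)·9.8226] / (0.4989·√9.8226)
   = [0.606206 + 1.422810] / 1.563604 = 1.297653
d₂ = d₁ − σ√T = 1.297653 − 1.563604 = -0.265951
N(d₁) = 0.902797,  N(d₂) = 0.395139,  e^(−rT) = 0.818419
E₀ = V₀·N(d₁) − D·e^(−rT)·N(d₂)
   = 505.2000·0.902797 − 275.5443·0.818419·0.395139 = 366.984947
B₀ = V₀ − E₀ = 505.2000 − 366.984947 = 138.215053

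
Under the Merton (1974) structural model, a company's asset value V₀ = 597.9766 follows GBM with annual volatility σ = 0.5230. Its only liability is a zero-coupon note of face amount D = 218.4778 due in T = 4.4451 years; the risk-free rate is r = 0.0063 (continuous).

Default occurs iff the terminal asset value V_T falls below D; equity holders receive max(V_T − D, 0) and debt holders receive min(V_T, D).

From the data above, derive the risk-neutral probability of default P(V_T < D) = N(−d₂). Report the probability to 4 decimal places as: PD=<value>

PD=0.3493

Apply the equity-as-call identities (strike 218.4778, horizon 4.4451 years):
d₁ = [ln(V₀/D) + (r + σ²/2)T] / (σ√T)
   = [ln(597.9766/218.4778) + (0.0063 + 0.5·0.5230²)·4.4451] / (0.5230·√4.4451)
   = [1.006867 + 0.635936] / 1.102662 = 1.489852
d₂ = d₁ − σ√T = 1.489852 − 1.102662 = 0.387190
risk-neutral PD = N(−d₂) = N(-0.387190) = 0.349308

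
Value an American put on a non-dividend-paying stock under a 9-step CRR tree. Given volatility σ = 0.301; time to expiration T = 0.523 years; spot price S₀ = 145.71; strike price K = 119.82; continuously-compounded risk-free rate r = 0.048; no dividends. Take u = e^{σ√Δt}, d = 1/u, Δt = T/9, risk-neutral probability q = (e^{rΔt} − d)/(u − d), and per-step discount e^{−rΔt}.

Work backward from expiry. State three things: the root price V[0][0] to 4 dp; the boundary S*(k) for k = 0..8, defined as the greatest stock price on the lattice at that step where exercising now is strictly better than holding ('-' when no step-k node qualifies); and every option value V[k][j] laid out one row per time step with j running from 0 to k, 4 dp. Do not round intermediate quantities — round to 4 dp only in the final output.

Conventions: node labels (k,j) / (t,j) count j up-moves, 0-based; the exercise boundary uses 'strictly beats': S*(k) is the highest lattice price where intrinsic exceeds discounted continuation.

Δt=0.05811, u=1.07526, d=0.93001, q=0.50110, disc=e^(-rΔt)=0.99721
k=9 terminal: V=max(K-S,0) → 43.9835 32.1395 18.4457 2.6133 0.0000 0.0000 0.0000 0.0000 0.0000 0.0000
k=8: j=0 S=81.5438 intr=38.2762 cont=37.9425 V=38.2762[EX]; j=1 S=94.2791 intr=25.5409 cont=25.2071 V=25.5409[EX]; j=2 S=109.0034 intr=10.8166 cont=10.4828 V=10.8166[EX]; j=3 S=126.0273 intr=0.0000 cont=1.3002 V=1.3002[hold]; j=4 S=145.7100 intr=0.0000 cont=0.0000 V=0.0000[hold]; j=5 S=168.4667 intr=0.0000 cont=0.0000 V=0.0000[hold]; j=6 S=194.7774 intr=0.0000 cont=0.0000 V=0.0000[hold]; j=7 S=225.1974 intr=0.0000 cont=0.0000 V=0.0000[hold]; j=8 S=260.3682 intr=0.0000 cont=0.0000 V=0.0000[hold]  S*(8)=109.0034
k=7: j=0 S=87.6805 intr=32.1395 cont=31.8057 V=32.1395[EX]; j=1 S=101.3743 intr=18.4457 cont=18.1120 V=18.4457[EX]; j=2 S=117.2067 intr=2.6133 cont=6.0311 V=6.0311[hold]; j=3 S=135.5118 intr=0.0000 cont=0.6468 V=0.6468[hold]; j=4 S=156.6757 intr=0.0000 cont=0.0000 V=0.0000[hold]; j=5 S=181.1450 intr=0.0000 cont=0.0000 V=0.0000[hold]; j=6 S=209.4358 intr=0.0000 cont=0.0000 V=0.0000[hold]; j=7 S=242.1451 intr=0.0000 cont=0.0000 V=0.0000[hold]  S*(7)=101.3743
k=6: j=0 S=94.2791 intr=25.5409 cont=25.2071 V=25.5409[EX]; j=1 S=109.0034 intr=10.8166 cont=12.1907 V=12.1907[hold]; j=2 S=126.0273 intr=0.0000 cont=3.3238 V=3.3238[hold]; j=3 S=145.7100 intr=0.0000 cont=0.3218 V=0.3218[hold]; j=4 S=168.4667 intr=0.0000 cont=0.0000 V=0.0000[hold]; j=5 S=194.7774 intr=0.0000 cont=0.0000 V=0.0000[hold]; j=6 S=225.1974 intr=0.0000 cont=0.0000 V=0.0000[hold]  S*(6)=94.2791
k=5: j=0 S=101.3743 intr=18.4457 cont=18.7986 V=18.7986[hold]; j=1 S=117.2067 intr=2.6133 cont=7.7259 V=7.7259[hold]; j=2 S=135.5118 intr=0.0000 cont=1.8144 V=1.8144[hold]; j=3 S=156.6757 intr=0.0000 cont=0.1601 V=0.1601[hold]; j=4 S=181.1450 intr=0.0000 cont=0.0000 V=0.0000[hold]; j=5 S=209.4358 intr=0.0000 cont=0.0000 V=0.0000[hold]  S*(5)=-
k=4: j=0 S=109.0034 intr=10.8166 cont=13.2132 V=13.2132[hold]; j=1 S=126.0273 intr=0.0000 cont=4.7504 V=4.7504[hold]; j=2 S=145.7100 intr=0.0000 cont=0.9827 V=0.9827[hold]; j=3 S=168.4667 intr=0.0000 cont=0.0797 V=0.0797[hold]; j=4 S=194.7774 intr=0.0000 cont=0.0000 V=0.0000[hold]  S*(4)=-
k=3: j=0 S=117.2067 intr=2.6133 cont=8.9475 V=8.9475[hold]; j=1 S=135.5118 intr=0.0000 cont=2.8544 V=2.8544[hold]; j=2 S=156.6757 intr=0.0000 cont=0.5287 V=0.5287[hold]; j=3 S=181.1450 intr=0.0000 cont=0.0396 V=0.0396[hold]  S*(3)=-
k=2: j=0 S=126.0273 intr=0.0000 cont=5.8779 V=5.8779[hold]; j=1 S=145.7100 intr=0.0000 cont=1.6843 V=1.6843[hold]; j=2 S=168.4667 intr=0.0000 cont=0.2828 V=0.2828[hold]  S*(2)=-
k=1: j=0 S=135.5118 intr=0.0000 cont=3.7660 V=3.7660[hold]; j=1 S=156.6757 intr=0.0000 cont=0.9793 V=0.9793[hold]  S*(1)=-
k=0: j=0 S=145.7100 intr=0.0000 cont=2.3630 V=2.3630[hold]  S*(0)=-

price = 2.3630
boundary = - - - - - - 94.2791 101.3743 109.0034
tree:
2.3630
3.7660 0.9793
5.8779 1.6843 0.2828
8.9475 2.8544 0.5287 0.0396
13.2132 4.7504 0.9827 0.0797 0.0000
18.7986 7.7259 1.8144 0.1601 0.0000 0.0000
25.5409 12.1907 3.3238 0.3218 0.0000 0.0000 0.0000
32.1395 18.4457 6.0311 0.6468 0.0000 0.0000 0.0000 0.0000
38.2762 25.5409 10.8166 1.3002 0.0000 0.0000 0.0000 0.0000 0.0000
43.9835 32.1395 18.4457 2.6133 0.0000 0.0000 0.0000 0.0000 0.0000 0.0000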